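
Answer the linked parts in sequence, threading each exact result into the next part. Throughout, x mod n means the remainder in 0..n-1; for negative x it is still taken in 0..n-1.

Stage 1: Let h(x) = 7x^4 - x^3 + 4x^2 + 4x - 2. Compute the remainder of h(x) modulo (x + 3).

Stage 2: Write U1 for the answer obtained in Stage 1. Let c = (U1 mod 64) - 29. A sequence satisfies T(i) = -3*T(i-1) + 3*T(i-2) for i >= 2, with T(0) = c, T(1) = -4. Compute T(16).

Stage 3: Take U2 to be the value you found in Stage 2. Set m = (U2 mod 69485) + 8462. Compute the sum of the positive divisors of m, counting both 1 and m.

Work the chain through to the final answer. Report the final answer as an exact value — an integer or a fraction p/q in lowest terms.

Stage 1: remainder = value at the root: 7*(-3)^4 - 1*(-3)^3 + 4*(-3)^2 + 4*(-3)^1 - 2 = (567) + (27) + (36) + (-12) + (-2) = 616; answer 616
Stage 2: U1 = 616; c = 11; T(2) = -3*(-4) + 3*(11) = 45; iterating: T(2)=45, T(3)=-147, T(4)=576, T(5)=-2169, T(6)=8235, T(7)=-31212, T(8)=118341, T(9)=-448659, T(10)=1701000, T(11)=-6448977, T(12)=24449931, T(13)=-92696724, T(14)=351439965, T(15)=-1332410067, T(16)=5051550096; answer 5051550096
Stage 3: U2 = 5051550096; m = 68543; 68543 is prime, so its only divisors are 1 and 68543; sigma = 1 + 68543 = 68544; answer 68544

68544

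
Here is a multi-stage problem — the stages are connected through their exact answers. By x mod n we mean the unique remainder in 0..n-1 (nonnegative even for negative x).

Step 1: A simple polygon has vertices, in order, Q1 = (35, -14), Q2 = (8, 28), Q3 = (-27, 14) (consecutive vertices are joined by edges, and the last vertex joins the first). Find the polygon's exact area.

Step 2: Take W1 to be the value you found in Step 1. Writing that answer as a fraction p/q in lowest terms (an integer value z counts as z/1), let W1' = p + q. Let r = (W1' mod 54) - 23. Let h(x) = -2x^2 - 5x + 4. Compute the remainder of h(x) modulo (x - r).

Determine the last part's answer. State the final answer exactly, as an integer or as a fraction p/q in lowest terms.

-428

Step 1: cross terms: (35*28 - 8*-14)=1092, (8*14 - -27*28)=868, (-27*-14 - 35*14)=-112; twice the area = |1848| = 1848; area = 924; answer 924
Step 2: W1 = 924; threaded value p + q = 925; r = -16; remainder = value at the root: -2*(-16)^2 - 5*(-16)^1 + 4 = (-512) + (80) + (4) = -428; answer -428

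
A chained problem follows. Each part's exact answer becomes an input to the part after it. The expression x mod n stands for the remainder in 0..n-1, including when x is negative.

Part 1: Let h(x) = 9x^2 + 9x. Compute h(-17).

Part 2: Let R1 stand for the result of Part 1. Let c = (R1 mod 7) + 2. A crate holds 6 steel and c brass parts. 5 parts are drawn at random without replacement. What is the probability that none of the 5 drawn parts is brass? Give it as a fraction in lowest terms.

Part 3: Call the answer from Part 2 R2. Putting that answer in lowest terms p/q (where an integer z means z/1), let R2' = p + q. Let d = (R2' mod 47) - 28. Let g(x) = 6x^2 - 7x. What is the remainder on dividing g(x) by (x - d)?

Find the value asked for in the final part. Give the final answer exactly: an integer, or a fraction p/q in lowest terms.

Part 1: 9*(-17)^2 + 9*(-17)^1 = (2601) + (-153) = 2448; answer 2448
Part 2: R1 = 2448; c = 7; total draws C(13,5) = 1287; favorable C(6,5) = 6; P = 2/429; answer 2/429
Part 3: R2 = 2/429; threaded value p + q = 431; d = -20; remainder = value at the root: 6*(-20)^2 - 7*(-20)^1 = (2400) + (140) = 2540; answer 2540

2540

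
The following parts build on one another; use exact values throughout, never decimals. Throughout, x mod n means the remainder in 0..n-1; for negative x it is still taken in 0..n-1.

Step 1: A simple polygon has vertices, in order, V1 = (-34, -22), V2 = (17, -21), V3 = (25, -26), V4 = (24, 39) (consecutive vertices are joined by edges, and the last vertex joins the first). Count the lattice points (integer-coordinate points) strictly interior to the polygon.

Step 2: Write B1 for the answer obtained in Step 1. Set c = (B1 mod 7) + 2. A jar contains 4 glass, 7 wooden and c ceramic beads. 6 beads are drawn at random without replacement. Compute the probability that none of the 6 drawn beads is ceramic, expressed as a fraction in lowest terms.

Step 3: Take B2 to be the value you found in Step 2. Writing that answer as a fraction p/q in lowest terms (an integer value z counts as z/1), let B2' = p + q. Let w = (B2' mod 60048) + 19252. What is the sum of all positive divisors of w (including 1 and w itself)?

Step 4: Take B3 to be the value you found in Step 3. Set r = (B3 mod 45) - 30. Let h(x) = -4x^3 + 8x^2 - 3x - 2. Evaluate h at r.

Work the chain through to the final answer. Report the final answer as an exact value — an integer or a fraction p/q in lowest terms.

Step 1: cross terms: (-34*-21 - 17*-22)=1088, (17*-26 - 25*-21)=83, (25*39 - 24*-26)=1599, (24*-22 - -34*39)=798; twice the area = |3568| = 3568; area = 1784; boundary points = 1 + 1 + 1 + 1 = 4; strictly interior points = area - boundary/2 + 1 = 1783; answer 1783
Step 2: B1 = 1783; c = 7; total draws C(18,6) = 18564; favorable C(11,6) = 462; P = 11/442; answer 11/442
Step 3: B2 = 11/442; threaded value p + q = 453; w = 19705; 19705 = 5 * 7 * 563; sigma = (1 + 5) * (1 + 7) * (1 + 563) = 6 * 8 * 564 = 27072; answer 27072
Step 4: B3 = 27072; r = -3; -4*(-3)^3 + 8*(-3)^2 - 3*(-3)^1 - 2 = (108) + (72) + (9) + (-2) = 187; answer 187

187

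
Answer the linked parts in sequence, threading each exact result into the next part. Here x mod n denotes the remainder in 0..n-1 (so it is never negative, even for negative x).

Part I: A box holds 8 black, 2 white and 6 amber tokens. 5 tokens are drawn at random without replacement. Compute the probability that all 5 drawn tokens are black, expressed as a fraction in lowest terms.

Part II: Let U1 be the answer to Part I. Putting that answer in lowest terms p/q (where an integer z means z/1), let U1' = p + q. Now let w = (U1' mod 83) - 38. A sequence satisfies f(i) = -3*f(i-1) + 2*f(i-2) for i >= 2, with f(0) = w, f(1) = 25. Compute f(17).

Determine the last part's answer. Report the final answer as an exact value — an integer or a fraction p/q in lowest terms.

Part I: total draws C(16,5) = 4368; favorable C(8,5) = 56; P = 1/78; answer 1/78
Part II: U1 = 1/78; threaded value p + q = 79; w = 41; f(2) = -3*(25) + 2*(41) = 7; iterating: f(2)=7, f(3)=29, f(4)=-73, f(5)=277, f(6)=-977, f(7)=3485, f(8)=-12409, f(9)=44197, f(10)=-157409, f(11)=560621, f(12)=-1996681, f(13)=7111285, f(14)=-25327217, f(15)=90204221, f(16)=-321267097, f(17)=1144209733; answer 1144209733

1144209733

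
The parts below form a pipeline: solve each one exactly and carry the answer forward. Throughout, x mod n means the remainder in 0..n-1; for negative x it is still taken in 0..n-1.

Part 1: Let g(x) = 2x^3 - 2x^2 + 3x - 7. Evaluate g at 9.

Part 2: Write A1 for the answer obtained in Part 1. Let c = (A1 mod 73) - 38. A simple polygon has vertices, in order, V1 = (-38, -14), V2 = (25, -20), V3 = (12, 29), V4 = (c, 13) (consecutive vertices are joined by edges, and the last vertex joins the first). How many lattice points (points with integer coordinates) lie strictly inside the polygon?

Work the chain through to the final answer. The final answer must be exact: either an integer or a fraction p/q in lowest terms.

Part 1: 2*(9)^3 - 2*(9)^2 + 3*(9)^1 - 7 = (1458) + (-162) + (27) + (-7) = 1316; answer 1316
Part 2: A1 = 1316; c = -36; cross terms: (-38*-20 - 25*-14)=1110, (25*29 - 12*-20)=965, (12*13 - -36*29)=1200, (-36*-14 - -38*13)=998; twice the area = |4273| = 4273; area = 4273/2; boundary points = 3 + 1 + 16 + 1 = 21; strictly interior points = area - boundary/2 + 1 = 2127; answer 2127

2127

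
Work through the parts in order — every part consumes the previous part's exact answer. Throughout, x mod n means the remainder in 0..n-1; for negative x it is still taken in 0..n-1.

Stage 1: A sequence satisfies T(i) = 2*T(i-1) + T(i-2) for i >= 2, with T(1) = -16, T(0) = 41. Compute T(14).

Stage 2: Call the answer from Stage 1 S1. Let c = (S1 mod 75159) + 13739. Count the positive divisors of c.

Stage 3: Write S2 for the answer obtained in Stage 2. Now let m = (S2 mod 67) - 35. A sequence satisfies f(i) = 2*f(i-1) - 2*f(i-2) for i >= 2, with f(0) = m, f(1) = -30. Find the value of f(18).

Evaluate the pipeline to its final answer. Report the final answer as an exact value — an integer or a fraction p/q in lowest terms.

Stage 1: T(2) = 2*(-16) + 1*(41) = 9; iterating: T(2)=9, T(3)=2, T(4)=13, T(5)=28, T(6)=69, T(7)=166, T(8)=401, T(9)=968, T(10)=2337, T(11)=5642, T(12)=13621, T(13)=32884, T(14)=79389; answer 79389
Stage 2: S1 = 79389; c = 17969; 17969 = 7 * 17 * 151; number of divisors = (1+1) * (1+1) * (1+1) = 8; answer 8
Stage 3: S2 = 8; m = -27; f(2) = 2*(-30) - 2*(-27) = -6; iterating: f(2)=-6, f(3)=48, f(4)=108, f(5)=120, f(6)=24, f(7)=-192, f(8)=-432, f(9)=-480, f(10)=-96, f(11)=768, f(12)=1728, f(13)=1920, f(14)=384, f(15)=-3072, f(16)=-6912, f(17)=-7680, f(18)=-1536; answer -1536

-1536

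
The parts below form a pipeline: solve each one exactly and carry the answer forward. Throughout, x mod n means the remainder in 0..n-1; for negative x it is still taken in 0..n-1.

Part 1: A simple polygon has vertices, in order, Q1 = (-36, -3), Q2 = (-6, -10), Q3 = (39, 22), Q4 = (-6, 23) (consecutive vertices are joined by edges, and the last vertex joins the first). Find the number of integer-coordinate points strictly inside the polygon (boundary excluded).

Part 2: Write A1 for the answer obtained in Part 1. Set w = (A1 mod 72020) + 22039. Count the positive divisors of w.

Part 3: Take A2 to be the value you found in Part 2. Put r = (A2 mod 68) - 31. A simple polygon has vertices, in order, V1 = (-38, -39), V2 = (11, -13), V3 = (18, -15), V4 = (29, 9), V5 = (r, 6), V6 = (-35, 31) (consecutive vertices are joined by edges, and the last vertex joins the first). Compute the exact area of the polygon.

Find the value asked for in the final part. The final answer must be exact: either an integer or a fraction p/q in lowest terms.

Part 1: cross terms: (-36*-10 - -6*-3)=342, (-6*22 - 39*-10)=258, (39*23 - -6*22)=1029, (-6*-3 - -36*23)=846; twice the area = |2475| = 2475; area = 2475/2; boundary points = 1 + 1 + 1 + 2 = 5; strictly interior points = area - boundary/2 + 1 = 1236; answer 1236
Part 2: A1 = 1236; w = 23275; 23275 = 5^2 * 7^2 * 19; number of divisors = (2+1) * (2+1) * (1+1) = 18; answer 18
Part 3: A2 = 18; r = -13; cross terms: (-38*-13 - 11*-39)=923, (11*-15 - 18*-13)=69, (18*9 - 29*-15)=597, (29*6 - -13*9)=291, (-13*31 - -35*6)=-193, (-35*-39 - -38*31)=2543; twice the area = |4230| = 4230; area = 2115; answer 2115

2115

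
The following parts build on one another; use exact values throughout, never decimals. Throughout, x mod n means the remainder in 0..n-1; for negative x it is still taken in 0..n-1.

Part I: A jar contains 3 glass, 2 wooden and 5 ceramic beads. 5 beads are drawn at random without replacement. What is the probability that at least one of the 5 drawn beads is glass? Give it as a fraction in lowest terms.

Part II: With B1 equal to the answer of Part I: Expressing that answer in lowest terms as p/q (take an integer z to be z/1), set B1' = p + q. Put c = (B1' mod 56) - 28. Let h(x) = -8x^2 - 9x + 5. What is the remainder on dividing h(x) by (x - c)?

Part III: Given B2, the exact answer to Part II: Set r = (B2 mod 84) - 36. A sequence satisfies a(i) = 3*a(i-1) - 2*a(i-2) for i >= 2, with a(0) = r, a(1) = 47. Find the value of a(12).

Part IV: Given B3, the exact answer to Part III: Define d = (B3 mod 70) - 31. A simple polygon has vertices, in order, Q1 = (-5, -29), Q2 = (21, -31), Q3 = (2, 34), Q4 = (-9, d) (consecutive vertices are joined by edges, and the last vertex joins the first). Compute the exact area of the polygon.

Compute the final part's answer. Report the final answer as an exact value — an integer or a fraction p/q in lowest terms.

Part I: total draws C(10,5) = 252; complement C(7,5) = 21; favorable 252 - 21 = 231; P = 11/12; answer 11/12
Part II: B1 = 11/12; threaded value p + q = 23; c = -5; remainder = value at the root: -8*(-5)^2 - 9*(-5)^1 + 5 = (-200) + (45) + (5) = -150; answer -150
Part III: B2 = -150; r = -18; a(2) = 3*(47) - 2*(-18) = 177; iterating: a(2)=177, a(3)=437, a(4)=957, a(5)=1997, a(6)=4077, a(7)=8237, a(8)=16557, a(9)=33197, a(10)=66477, a(11)=133037, a(12)=266157; answer 266157
Part IV: B3 = 266157; d = -14; cross terms: (-5*-31 - 21*-29)=764, (21*34 - 2*-31)=776, (2*-14 - -9*34)=278, (-9*-29 - -5*-14)=191; twice the area = |2009| = 2009; area = 2009/2; answer 2009/2

2009/2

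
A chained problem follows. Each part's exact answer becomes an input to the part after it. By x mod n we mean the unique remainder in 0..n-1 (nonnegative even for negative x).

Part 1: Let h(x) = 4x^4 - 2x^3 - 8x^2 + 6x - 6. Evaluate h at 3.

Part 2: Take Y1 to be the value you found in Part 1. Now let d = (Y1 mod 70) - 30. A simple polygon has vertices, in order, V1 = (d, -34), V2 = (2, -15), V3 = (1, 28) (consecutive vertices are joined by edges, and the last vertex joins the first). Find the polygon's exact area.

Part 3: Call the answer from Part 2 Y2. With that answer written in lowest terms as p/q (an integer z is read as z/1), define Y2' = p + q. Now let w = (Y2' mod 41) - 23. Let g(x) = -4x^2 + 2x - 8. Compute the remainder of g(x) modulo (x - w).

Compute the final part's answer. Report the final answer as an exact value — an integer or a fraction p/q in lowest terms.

-1648

Part 1: 4*(3)^4 - 2*(3)^3 - 8*(3)^2 + 6*(3)^1 - 6 = (324) + (-54) + (-72) + (18) + (-6) = 210; answer 210
Part 2: Y1 = 210; d = -30; cross terms: (-30*-15 - 2*-34)=518, (2*28 - 1*-15)=71, (1*-34 - -30*28)=806; twice the area = |1395| = 1395; area = 1395/2; answer 1395/2
Part 3: Y2 = 1395/2; threaded value p + q = 1397; w = -20; remainder = value at the root: -4*(-20)^2 + 2*(-20)^1 - 8 = (-1600) + (-40) + (-8) = -1648; answer -1648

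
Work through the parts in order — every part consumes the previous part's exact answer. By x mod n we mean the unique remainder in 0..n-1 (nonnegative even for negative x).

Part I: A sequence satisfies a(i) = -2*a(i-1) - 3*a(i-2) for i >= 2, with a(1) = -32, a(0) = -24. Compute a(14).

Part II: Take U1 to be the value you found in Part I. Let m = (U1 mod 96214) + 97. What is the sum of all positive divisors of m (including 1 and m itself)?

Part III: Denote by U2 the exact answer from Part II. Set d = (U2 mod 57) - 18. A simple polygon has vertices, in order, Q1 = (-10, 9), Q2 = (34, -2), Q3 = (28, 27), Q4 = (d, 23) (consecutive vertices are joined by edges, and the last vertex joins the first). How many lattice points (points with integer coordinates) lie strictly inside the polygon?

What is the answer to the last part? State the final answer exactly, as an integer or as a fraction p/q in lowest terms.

586

Part I: a(2) = -2*(-32) - 3*(-24) = 136; iterating: a(2)=136, a(3)=-176, a(4)=-56, a(5)=640, a(6)=-1112, a(7)=304, a(8)=2728, a(9)=-6368, a(10)=4552, a(11)=10000, a(12)=-33656, a(13)=37312, a(14)=26344; answer 26344
Part II: U1 = 26344; m = 26441; 26441 = 137 * 193; sigma = (1 + 137) * (1 + 193) = 138 * 194 = 26772; answer 26772
Part III: U2 = 26772; d = 21; cross terms: (-10*-2 - 34*9)=-286, (34*27 - 28*-2)=974, (28*23 - 21*27)=77, (21*9 - -10*23)=419; twice the area = |1184| = 1184; area = 592; boundary points = 11 + 1 + 1 + 1 = 14; strictly interior points = area - boundary/2 + 1 = 586; answer 586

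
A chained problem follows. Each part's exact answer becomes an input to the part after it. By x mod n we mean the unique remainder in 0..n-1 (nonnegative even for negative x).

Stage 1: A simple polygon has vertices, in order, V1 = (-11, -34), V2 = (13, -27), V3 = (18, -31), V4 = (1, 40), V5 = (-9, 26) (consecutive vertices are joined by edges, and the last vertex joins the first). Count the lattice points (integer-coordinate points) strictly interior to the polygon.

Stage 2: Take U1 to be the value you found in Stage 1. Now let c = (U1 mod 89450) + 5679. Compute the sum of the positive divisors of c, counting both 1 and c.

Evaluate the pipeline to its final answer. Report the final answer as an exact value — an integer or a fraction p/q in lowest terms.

14400

Stage 1: cross terms: (-11*-27 - 13*-34)=739, (13*-31 - 18*-27)=83, (18*40 - 1*-31)=751, (1*26 - -9*40)=386, (-9*-34 - -11*26)=592; twice the area = |2551| = 2551; area = 2551/2; boundary points = 1 + 1 + 1 + 2 + 2 = 7; strictly interior points = area - boundary/2 + 1 = 1273; answer 1273
Stage 2: U1 = 1273; c = 6952; 6952 = 2^3 * 11 * 79; sigma = (1 + 2 + 4 + 8) * (1 + 11) * (1 + 79) = 15 * 12 * 80 = 14400; answer 14400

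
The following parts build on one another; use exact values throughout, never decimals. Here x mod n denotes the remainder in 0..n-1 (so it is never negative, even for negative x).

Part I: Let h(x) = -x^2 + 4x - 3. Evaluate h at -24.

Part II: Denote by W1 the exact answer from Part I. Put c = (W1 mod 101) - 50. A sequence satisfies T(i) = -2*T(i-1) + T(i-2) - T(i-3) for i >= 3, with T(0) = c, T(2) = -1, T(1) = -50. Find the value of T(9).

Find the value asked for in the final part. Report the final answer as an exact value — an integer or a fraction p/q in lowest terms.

-10503

Part I: -1*(-24)^2 + 4*(-24)^1 - 3 = (-576) + (-96) + (-3) = -675; answer -675
Part II: W1 = -675; c = -18; T(3) = -2*(-1) + 1*(-50) - 1*(-18) = -30; iterating: T(3)=-30, T(4)=109, T(5)=-247, T(6)=633, T(7)=-1622, T(8)=4124, T(9)=-10503; answer -10503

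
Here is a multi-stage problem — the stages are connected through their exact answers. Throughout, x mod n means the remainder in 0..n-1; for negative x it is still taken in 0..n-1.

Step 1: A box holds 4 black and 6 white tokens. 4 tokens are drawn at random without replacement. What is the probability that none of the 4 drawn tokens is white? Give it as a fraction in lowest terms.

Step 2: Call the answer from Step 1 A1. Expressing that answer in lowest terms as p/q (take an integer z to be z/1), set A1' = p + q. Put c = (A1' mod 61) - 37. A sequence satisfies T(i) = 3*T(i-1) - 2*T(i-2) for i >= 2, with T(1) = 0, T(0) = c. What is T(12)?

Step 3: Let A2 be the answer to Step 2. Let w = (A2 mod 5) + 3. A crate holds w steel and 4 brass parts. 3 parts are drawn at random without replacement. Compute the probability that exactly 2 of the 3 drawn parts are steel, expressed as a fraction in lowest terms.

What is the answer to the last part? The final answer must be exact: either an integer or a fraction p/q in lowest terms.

3/7

Step 1: total draws C(10,4) = 210; favorable C(4,4) = 1; P = 1/210; answer 1/210
Step 2: A1 = 1/210; threaded value p + q = 211; c = -9; T(2) = 3*(0) - 2*(-9) = 18; iterating: T(2)=18, T(3)=54, T(4)=126, T(5)=270, T(6)=558, T(7)=1134, T(8)=2286, T(9)=4590, T(10)=9198, T(11)=18414, T(12)=36846; answer 36846
Step 3: A2 = 36846; w = 4; total draws C(8,3) = 56; favorable C(4,2)*C(4,1) = 24; P = 3/7; answer 3/7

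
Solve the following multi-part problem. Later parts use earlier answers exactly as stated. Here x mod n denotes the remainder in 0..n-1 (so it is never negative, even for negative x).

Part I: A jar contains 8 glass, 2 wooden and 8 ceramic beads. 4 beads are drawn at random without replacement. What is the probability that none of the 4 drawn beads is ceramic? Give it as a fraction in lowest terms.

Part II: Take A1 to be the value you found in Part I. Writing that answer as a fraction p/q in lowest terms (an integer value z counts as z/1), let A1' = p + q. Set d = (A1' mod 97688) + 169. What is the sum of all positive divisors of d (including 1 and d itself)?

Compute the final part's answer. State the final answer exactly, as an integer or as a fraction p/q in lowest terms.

Part I: total draws C(18,4) = 3060; favorable C(10,4) = 210; P = 7/102; answer 7/102
Part II: A1 = 7/102; threaded value p + q = 109; d = 278; 278 = 2 * 139; sigma = (1 + 2) * (1 + 139) = 3 * 140 = 420; answer 420

420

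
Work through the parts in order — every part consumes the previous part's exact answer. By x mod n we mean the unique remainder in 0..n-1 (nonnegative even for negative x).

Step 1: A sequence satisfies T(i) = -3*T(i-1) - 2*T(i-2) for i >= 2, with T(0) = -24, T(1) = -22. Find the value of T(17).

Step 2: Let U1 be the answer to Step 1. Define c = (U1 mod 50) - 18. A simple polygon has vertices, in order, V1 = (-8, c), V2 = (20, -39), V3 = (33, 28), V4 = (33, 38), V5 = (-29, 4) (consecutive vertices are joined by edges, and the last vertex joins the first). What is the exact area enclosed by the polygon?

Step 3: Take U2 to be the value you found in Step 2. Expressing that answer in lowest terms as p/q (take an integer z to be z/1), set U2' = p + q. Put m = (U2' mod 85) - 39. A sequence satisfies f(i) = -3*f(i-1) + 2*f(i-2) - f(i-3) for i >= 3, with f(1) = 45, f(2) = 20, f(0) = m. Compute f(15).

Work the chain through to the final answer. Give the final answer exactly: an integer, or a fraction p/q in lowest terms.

-57118083

Step 1: T(2) = -3*(-22) - 2*(-24) = 114; iterating: T(2)=114, T(3)=-298, T(4)=666, T(5)=-1402, T(6)=2874, T(7)=-5818, T(8)=11706, T(9)=-23482, T(10)=47034, T(11)=-94138, T(12)=188346, T(13)=-376762, T(14)=753594, T(15)=-1507258, T(16)=3014586, T(17)=-6029242; answer -6029242
Step 2: U1 = -6029242; c = -10; cross terms: (-8*-39 - 20*-10)=512, (20*28 - 33*-39)=1847, (33*38 - 33*28)=330, (33*4 - -29*38)=1234, (-29*-10 - -8*4)=322; twice the area = |4245| = 4245; area = 4245/2; answer 4245/2
Step 3: U2 = 4245/2; threaded value p + q = 4247; m = 43; f(3) = -3*(20) + 2*(45) - 1*(43) = -13; iterating: f(3)=-13, f(4)=34, f(5)=-148, f(6)=525, f(7)=-1905, f(8)=6913, f(9)=-25074, f(10)=90953, f(11)=-329920, f(12)=1196740, f(13)=-4341013, f(14)=15746439, f(15)=-57118083; answer -57118083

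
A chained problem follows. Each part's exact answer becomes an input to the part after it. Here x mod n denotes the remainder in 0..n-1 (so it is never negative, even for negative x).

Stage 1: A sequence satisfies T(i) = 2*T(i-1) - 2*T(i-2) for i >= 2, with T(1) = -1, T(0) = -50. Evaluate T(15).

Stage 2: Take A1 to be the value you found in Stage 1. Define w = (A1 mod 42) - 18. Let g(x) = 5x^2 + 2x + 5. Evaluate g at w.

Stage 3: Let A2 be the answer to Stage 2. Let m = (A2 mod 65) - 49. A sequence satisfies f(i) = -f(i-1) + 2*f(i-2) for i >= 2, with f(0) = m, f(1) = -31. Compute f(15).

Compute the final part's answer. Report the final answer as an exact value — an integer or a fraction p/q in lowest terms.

-273081

Stage 1: T(2) = 2*(-1) - 2*(-50) = 98; iterating: T(2)=98, T(3)=198, T(4)=200, T(5)=4, T(6)=-392, T(7)=-792, T(8)=-800, T(9)=-16, T(10)=1568, T(11)=3168, T(12)=3200, T(13)=64, T(14)=-6272, T(15)=-12672; answer -12672
Stage 2: A1 = -12672; w = -6; 5*(-6)^2 + 2*(-6)^1 + 5 = (180) + (-12) + (5) = 173; answer 173
Stage 3: A2 = 173; m = -6; f(2) = -1*(-31) + 2*(-6) = 19; iterating: f(2)=19, f(3)=-81, f(4)=119, f(5)=-281, f(6)=519, f(7)=-1081, f(8)=2119, f(9)=-4281, f(10)=8519, f(11)=-17081, f(12)=34119, f(13)=-68281, f(14)=136519, f(15)=-273081; answer -273081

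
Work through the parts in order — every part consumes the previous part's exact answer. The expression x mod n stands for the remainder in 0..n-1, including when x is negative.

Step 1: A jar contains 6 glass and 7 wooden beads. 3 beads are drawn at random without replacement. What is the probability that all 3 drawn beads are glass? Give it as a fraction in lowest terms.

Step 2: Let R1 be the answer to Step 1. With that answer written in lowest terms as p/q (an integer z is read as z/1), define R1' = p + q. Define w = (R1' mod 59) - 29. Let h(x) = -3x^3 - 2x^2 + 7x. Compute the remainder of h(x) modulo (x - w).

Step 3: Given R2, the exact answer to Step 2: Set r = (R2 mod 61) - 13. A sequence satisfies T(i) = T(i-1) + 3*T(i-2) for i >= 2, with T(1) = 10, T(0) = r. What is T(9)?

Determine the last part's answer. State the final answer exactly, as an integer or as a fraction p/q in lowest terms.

31771

Step 1: total draws C(13,3) = 286; favorable C(6,3) = 20; P = 10/143; answer 10/143
Step 2: R1 = 10/143; threaded value p + q = 153; w = 6; remainder = value at the root: -3*(6)^3 - 2*(6)^2 + 7*(6)^1 = (-648) + (-72) + (42) = -678; answer -678
Step 3: R2 = -678; r = 41; T(2) = 1*(10) + 3*(41) = 133; iterating: T(2)=133, T(3)=163, T(4)=562, T(5)=1051, T(6)=2737, T(7)=5890, T(8)=14101, T(9)=31771; answer 31771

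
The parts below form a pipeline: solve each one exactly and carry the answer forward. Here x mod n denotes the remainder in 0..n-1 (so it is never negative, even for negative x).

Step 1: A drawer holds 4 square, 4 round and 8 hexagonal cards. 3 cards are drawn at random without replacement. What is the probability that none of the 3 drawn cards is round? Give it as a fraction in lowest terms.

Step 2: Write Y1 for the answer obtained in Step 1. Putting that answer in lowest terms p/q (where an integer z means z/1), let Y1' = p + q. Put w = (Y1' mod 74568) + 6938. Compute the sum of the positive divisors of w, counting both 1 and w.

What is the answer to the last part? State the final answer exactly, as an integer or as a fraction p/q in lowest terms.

Step 1: total draws C(16,3) = 560; favorable C(12,3) = 220; P = 11/28; answer 11/28
Step 2: Y1 = 11/28; threaded value p + q = 39; w = 6977; 6977 is prime, so its only divisors are 1 and 6977; sigma = 1 + 6977 = 6978; answer 6978

6978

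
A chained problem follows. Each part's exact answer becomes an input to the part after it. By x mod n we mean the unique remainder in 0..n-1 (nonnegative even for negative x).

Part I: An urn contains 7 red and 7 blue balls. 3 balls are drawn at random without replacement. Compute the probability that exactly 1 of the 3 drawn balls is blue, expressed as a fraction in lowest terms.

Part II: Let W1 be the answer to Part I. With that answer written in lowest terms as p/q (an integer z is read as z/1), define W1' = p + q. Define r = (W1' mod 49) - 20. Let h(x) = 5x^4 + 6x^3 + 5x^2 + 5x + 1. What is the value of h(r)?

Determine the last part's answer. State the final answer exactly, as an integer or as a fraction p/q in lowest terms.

1765

Part I: total draws C(14,3) = 364; favorable C(7,1)*C(7,2) = 147; P = 21/52; answer 21/52
Part II: W1 = 21/52; threaded value p + q = 73; r = 4; 5*(4)^4 + 6*(4)^3 + 5*(4)^2 + 5*(4)^1 + 1 = (1280) + (384) + (80) + (20) + (1) = 1765; answer 1765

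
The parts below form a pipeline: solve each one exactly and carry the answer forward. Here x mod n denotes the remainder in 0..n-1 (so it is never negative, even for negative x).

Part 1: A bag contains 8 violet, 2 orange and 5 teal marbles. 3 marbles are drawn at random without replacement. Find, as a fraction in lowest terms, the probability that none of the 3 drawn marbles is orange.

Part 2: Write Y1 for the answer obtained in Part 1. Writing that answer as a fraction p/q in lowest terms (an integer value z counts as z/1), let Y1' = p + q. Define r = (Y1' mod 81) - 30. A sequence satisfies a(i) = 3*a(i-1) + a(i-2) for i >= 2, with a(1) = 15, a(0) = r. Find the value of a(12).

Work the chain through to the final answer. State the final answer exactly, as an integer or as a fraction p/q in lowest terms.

10829187

Part 1: total draws C(15,3) = 455; favorable C(13,3) = 286; P = 22/35; answer 22/35
Part 2: Y1 = 22/35; threaded value p + q = 57; r = 27; a(2) = 3*(15) + 1*(27) = 72; iterating: a(2)=72, a(3)=231, a(4)=765, a(5)=2526, a(6)=8343, a(7)=27555, a(8)=91008, a(9)=300579, a(10)=992745, a(11)=3278814, a(12)=10829187; answer 10829187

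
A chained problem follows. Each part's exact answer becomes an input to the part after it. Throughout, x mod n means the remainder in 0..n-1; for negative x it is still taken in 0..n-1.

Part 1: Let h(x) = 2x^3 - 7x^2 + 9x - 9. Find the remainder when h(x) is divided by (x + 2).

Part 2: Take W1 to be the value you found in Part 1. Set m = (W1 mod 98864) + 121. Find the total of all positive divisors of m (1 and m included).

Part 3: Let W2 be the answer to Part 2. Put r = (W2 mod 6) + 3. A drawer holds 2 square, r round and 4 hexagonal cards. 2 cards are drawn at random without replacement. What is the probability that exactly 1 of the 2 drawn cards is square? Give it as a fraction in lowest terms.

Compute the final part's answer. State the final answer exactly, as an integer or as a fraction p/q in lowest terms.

Part 1: remainder = value at the root: 2*(-2)^3 - 7*(-2)^2 + 9*(-2)^1 - 9 = (-16) + (-28) + (-18) + (-9) = -71; answer -71
Part 2: W1 = -71; m = 98914; 98914 = 2 * 19^2 * 137; sigma = (1 + 2) * (1 + 19 + 361) * (1 + 137) = 3 * 381 * 138 = 157734; answer 157734
Part 3: W2 = 157734; r = 3; total draws C(9,2) = 36; favorable C(2,1)*C(7,1) = 14; P = 7/18; answer 7/18

7/18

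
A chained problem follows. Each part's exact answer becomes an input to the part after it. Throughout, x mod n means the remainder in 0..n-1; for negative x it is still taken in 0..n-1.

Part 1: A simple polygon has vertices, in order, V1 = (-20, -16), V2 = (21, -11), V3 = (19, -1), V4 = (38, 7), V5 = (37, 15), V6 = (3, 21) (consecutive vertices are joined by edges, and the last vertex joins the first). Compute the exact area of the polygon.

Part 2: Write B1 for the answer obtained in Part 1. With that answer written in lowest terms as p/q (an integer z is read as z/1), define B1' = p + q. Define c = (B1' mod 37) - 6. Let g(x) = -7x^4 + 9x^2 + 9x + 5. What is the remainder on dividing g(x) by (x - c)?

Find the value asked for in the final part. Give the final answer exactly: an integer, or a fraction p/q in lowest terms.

-198284

Part 1: cross terms: (-20*-11 - 21*-16)=556, (21*-1 - 19*-11)=188, (19*7 - 38*-1)=171, (38*15 - 37*7)=311, (37*21 - 3*15)=732, (3*-16 - -20*21)=372; twice the area = |2330| = 2330; area = 1165; answer 1165
Part 2: B1 = 1165; threaded value p + q = 1166; c = 13; remainder = value at the root: -7*(13)^4 + 9*(13)^2 + 9*(13)^1 + 5 = (-199927) + (1521) + (117) + (5) = -198284; answer -198284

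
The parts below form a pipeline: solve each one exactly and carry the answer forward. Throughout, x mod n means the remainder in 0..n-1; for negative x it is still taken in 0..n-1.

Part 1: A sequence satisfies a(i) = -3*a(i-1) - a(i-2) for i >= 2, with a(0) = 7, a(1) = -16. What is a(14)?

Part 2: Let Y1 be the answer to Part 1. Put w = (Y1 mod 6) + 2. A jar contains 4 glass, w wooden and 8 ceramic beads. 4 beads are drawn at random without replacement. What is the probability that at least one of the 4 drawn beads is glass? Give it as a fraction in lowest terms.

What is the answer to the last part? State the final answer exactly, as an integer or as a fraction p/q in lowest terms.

Part 1: a(2) = -3*(-16) - 1*(7) = 41; iterating: a(2)=41, a(3)=-107, a(4)=280, a(5)=-733, a(6)=1919, a(7)=-5024, a(8)=13153, a(9)=-34435, a(10)=90152, a(11)=-236021, a(12)=617911, a(13)=-1617712, a(14)=4235225; answer 4235225
Part 2: Y1 = 4235225; w = 7; total draws C(19,4) = 3876; complement C(15,4) = 1365; favorable 3876 - 1365 = 2511; P = 837/1292; answer 837/1292

837/1292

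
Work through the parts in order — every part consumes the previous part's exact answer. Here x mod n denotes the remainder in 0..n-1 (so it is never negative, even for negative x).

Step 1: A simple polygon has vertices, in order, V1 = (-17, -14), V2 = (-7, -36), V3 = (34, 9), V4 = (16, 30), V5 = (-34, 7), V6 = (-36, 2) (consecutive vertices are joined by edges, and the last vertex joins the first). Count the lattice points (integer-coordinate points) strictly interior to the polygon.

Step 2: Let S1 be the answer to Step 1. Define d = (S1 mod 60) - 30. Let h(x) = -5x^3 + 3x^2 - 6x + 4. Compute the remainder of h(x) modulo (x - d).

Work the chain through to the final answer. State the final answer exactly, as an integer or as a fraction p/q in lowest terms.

Step 1: cross terms: (-17*-36 - -7*-14)=514, (-7*9 - 34*-36)=1161, (34*30 - 16*9)=876, (16*7 - -34*30)=1132, (-34*2 - -36*7)=184, (-36*-14 - -17*2)=538; twice the area = |4405| = 4405; area = 4405/2; boundary points = 2 + 1 + 3 + 1 + 1 + 1 = 9; strictly interior points = area - boundary/2 + 1 = 2199; answer 2199
Step 2: S1 = 2199; d = 9; remainder = value at the root: -5*(9)^3 + 3*(9)^2 - 6*(9)^1 + 4 = (-3645) + (243) + (-54) + (4) = -3452; answer -3452

-3452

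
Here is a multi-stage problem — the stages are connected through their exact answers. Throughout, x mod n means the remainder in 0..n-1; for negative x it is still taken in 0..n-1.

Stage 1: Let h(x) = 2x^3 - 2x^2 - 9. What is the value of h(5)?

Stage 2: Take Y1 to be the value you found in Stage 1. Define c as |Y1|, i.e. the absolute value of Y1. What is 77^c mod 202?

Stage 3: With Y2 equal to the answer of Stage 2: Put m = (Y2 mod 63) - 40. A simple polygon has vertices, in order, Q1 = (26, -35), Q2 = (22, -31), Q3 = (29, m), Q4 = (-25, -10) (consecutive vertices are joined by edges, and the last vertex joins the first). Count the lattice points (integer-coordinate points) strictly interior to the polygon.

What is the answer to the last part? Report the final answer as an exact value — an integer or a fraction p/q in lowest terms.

896

Stage 1: 2*(5)^3 - 2*(5)^2 - 9 = (250) + (-50) + (-9) = 191; answer 191
Stage 2: Y1 = 191; c = 191; squarings mod 202: 77^1=77, 77^2=71, 77^4=193, 77^8=81, 77^16=97, 77^32=117, 77^64=155, 77^128=189; 77^191 = 77^1 * 77^2 * 77^4 * 77^8 * 77^16 * 77^32 * 77^128 = 105 (mod 202); answer 105
Stage 3: Y2 = 105; m = 2; cross terms: (26*-31 - 22*-35)=-36, (22*2 - 29*-31)=943, (29*-10 - -25*2)=-240, (-25*-35 - 26*-10)=1135; twice the area = |1802| = 1802; area = 901; boundary points = 4 + 1 + 6 + 1 = 12; strictly interior points = area - boundary/2 + 1 = 896; answer 896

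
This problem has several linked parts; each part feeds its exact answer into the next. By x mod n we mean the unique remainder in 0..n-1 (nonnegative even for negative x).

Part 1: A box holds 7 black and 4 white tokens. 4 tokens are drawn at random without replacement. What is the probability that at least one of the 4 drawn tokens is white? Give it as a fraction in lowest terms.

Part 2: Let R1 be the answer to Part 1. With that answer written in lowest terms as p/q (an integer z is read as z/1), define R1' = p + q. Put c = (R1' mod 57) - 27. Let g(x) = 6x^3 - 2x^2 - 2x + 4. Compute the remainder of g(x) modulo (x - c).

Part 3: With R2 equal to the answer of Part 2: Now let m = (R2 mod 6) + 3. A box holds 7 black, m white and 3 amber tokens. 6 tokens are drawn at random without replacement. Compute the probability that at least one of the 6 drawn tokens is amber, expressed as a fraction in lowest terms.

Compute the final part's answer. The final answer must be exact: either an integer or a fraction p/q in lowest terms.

103/136

Part 1: total draws C(11,4) = 330; complement C(7,4) = 35; favorable 330 - 35 = 295; P = 59/66; answer 59/66
Part 2: R1 = 59/66; threaded value p + q = 125; c = -16; remainder = value at the root: 6*(-16)^3 - 2*(-16)^2 - 2*(-16)^1 + 4 = (-24576) + (-512) + (32) + (4) = -25052; answer -25052
Part 3: R2 = -25052; m = 7; total draws C(17,6) = 12376; complement C(14,6) = 3003; favorable 12376 - 3003 = 9373; P = 103/136; answer 103/136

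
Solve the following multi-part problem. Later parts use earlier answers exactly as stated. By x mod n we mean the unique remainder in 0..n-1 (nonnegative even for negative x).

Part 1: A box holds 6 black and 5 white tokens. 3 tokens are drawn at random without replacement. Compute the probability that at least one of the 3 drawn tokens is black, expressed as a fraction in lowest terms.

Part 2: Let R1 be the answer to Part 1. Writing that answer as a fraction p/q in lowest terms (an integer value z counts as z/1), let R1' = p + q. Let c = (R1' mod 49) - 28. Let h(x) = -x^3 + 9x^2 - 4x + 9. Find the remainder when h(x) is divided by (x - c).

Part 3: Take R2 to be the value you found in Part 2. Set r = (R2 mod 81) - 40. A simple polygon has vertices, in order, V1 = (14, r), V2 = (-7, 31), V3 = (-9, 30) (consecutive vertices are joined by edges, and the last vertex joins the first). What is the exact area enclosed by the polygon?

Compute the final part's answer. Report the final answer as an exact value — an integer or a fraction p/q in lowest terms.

57/2

Part 1: total draws C(11,3) = 165; complement C(5,3) = 10; favorable 165 - 10 = 155; P = 31/33; answer 31/33
Part 2: R1 = 31/33; threaded value p + q = 64; c = -13; remainder = value at the root: -1*(-13)^3 + 9*(-13)^2 - 4*(-13)^1 + 9 = (2197) + (1521) + (52) + (9) = 3779; answer 3779
Part 3: R2 = 3779; r = 13; cross terms: (14*31 - -7*13)=525, (-7*30 - -9*31)=69, (-9*13 - 14*30)=-537; twice the area = |57| = 57; area = 57/2; answer 57/2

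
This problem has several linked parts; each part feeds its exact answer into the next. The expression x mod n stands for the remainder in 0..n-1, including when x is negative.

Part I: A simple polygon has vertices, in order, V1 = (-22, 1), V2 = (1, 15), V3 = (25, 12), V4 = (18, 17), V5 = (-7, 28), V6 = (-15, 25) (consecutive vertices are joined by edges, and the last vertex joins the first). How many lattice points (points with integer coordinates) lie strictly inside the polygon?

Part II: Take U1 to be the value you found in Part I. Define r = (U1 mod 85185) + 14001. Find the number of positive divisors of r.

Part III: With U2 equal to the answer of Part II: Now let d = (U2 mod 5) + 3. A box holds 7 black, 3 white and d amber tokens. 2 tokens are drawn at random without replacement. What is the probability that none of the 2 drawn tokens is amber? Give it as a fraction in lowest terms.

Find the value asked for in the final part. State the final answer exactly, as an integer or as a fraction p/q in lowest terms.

Part I: cross terms: (-22*15 - 1*1)=-331, (1*12 - 25*15)=-363, (25*17 - 18*12)=209, (18*28 - -7*17)=623, (-7*25 - -15*28)=245, (-15*1 - -22*25)=535; twice the area = |918| = 918; area = 459; boundary points = 1 + 3 + 1 + 1 + 1 + 1 = 8; strictly interior points = area - boundary/2 + 1 = 456; answer 456
Part II: U1 = 456; r = 14457; 14457 = 3 * 61 * 79; number of divisors = (1+1) * (1+1) * (1+1) = 8; answer 8
Part III: U2 = 8; d = 6; total draws C(16,2) = 120; favorable C(10,2) = 45; P = 3/8; answer 3/8

3/8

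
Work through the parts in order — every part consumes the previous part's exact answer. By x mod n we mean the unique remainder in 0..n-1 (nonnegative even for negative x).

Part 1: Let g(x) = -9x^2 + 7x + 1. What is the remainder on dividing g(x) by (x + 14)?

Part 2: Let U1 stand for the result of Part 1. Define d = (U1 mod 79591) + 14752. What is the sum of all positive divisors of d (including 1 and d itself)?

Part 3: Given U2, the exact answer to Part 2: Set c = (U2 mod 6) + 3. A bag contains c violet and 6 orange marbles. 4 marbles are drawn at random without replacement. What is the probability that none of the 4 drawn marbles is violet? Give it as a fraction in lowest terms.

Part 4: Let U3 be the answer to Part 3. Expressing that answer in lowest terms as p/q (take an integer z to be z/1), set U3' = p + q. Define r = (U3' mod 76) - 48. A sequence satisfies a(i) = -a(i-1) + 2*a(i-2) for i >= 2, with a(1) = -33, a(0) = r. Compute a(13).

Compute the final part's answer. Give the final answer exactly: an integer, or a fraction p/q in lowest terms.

Part 1: remainder = value at the root: -9*(-14)^2 + 7*(-14)^1 + 1 = (-1764) + (-98) + (1) = -1861; answer -1861
Part 2: U1 = -1861; d = 92482; 92482 = 2 * 13 * 3557; sigma = (1 + 2) * (1 + 13) * (1 + 3557) = 3 * 14 * 3558 = 149436; answer 149436
Part 3: U2 = 149436; c = 3; total draws C(9,4) = 126; favorable C(6,4) = 15; P = 5/42; answer 5/42
Part 4: U3 = 5/42; threaded value p + q = 47; r = -1; a(2) = -1*(-33) + 2*(-1) = 31; iterating: a(2)=31, a(3)=-97, a(4)=159, a(5)=-353, a(6)=671, a(7)=-1377, a(8)=2719, a(9)=-5473, a(10)=10911, a(11)=-21857, a(12)=43679, a(13)=-87393; answer -87393

-87393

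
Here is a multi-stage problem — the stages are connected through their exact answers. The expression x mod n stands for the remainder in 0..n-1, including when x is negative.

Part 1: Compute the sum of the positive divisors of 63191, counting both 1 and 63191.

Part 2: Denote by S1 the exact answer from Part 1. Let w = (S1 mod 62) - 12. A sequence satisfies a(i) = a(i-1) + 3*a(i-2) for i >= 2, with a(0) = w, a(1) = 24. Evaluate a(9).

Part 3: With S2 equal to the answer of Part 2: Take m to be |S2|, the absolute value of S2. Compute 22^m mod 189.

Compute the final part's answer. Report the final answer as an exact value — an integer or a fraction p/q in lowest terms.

1

Part 1: 63191 = 29 * 2179; sigma = (1 + 29) * (1 + 2179) = 30 * 2180 = 65400; answer 65400
Part 2: S1 = 65400; w = 40; a(2) = 1*(24) + 3*(40) = 144; iterating: a(2)=144, a(3)=216, a(4)=648, a(5)=1296, a(6)=3240, a(7)=7128, a(8)=16848, a(9)=38232; answer 38232
Part 3: S2 = 38232; m = 38232; squarings mod 189: 22^1=22, 22^2=106, 22^4=85, 22^8=43, 22^16=148, 22^32=169, 22^64=22, 22^128=106, 22^256=85, 22^512=43, 22^1024=148, 22^2048=169, 22^4096=22, 22^8192=106, 22^16384=85, 22^32768=43; 22^38232 = 22^8 * 22^16 * 22^64 * 22^256 * 22^1024 * 22^4096 * 22^32768 = 1 (mod 189); answer 1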